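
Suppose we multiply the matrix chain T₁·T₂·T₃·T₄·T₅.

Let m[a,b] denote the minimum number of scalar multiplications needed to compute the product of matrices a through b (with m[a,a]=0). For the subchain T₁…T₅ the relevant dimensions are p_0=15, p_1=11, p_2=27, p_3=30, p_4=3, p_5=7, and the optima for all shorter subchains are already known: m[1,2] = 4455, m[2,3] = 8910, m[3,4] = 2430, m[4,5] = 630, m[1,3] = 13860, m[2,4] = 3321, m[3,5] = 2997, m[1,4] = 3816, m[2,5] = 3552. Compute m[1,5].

4131

m[1,5] = min over k∈[1,4] of m[1,k]+m[k+1,5]+p_{0}·p_k·p_{5}.
k=1: 0 + 3552 + 15·11·7 = 4707; k=2: 4455 + 2997 + 15·27·7 = 10287; k=3: 13860 + 630 + 15·30·7 = 17640; k=4: 3816 + 0 + 15·3·7 = 4131.
Minimum: 4131 at k=4.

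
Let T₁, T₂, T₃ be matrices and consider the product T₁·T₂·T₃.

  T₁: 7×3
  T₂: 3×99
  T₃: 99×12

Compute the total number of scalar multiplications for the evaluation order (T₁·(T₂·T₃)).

3816

(T₂·T₃): 3×99 by 99×12 → 3×12, cost 3·99·12 = 3564
(T₁·(T₂·T₃)): 7×3 by 3×12 → 7×12, cost 7·3·12 = 252; cumulative 3816
Total: 3816 scalar multiplications.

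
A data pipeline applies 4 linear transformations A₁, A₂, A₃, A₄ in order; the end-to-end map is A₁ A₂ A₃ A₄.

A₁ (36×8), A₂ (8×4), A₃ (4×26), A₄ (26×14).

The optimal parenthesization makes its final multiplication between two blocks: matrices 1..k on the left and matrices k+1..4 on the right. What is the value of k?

Adjacent pairs: A₁A₂ = 36·8·4 = 1152; A₂A₃ = 8·4·26 = 832; A₃A₄ = 4·26·14 = 1456.
Length 3: A₁..A₃: k=1: 0+832+36·8·26=8320; k=2: 1152+0+36·4·26=4896 → min 4896 | A₂..A₄: k=2: 0+1456+8·4·14=1904; k=3: 832+0+8·26·14=3744 → min 1904.
Top-level splits: k=1: (A₁..A₁)·(A₂..A₄) → 0+1904+36·8·14 = 5936; k=2: (A₁..A₂)·(A₃..A₄) → 1152+1456+36·4·14 = 4624; k=3: (A₁..A₃)·(A₄..A₄) → 4896+0+36·26·14 = 18000.
Best split is after A₂, i.e. k = 2.

2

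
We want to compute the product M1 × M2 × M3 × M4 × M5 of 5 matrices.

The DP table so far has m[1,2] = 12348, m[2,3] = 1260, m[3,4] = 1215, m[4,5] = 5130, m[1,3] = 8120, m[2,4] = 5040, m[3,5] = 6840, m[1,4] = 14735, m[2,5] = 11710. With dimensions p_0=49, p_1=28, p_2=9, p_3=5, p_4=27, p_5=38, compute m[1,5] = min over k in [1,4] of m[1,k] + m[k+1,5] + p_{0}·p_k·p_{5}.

m[1,5] = min over k∈[1,4] of m[1,k]+m[k+1,5]+p_{0}·p_k·p_{5}.
k=1: 0 + 11710 + 49·28·38 = 63846; k=2: 12348 + 6840 + 49·9·38 = 35946; k=3: 8120 + 5130 + 49·5·38 = 22560; k=4: 14735 + 0 + 49·27·38 = 65009.
Minimum: 22560 at k=3.

22560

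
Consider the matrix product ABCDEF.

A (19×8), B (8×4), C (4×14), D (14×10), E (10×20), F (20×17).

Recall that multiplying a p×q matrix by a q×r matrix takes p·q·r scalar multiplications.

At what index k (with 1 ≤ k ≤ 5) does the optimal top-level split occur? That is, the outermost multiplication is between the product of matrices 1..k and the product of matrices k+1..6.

2

Adjacent pairs: AB = 19·8·4 = 608; BC = 8·4·14 = 448; CD = 4·14·10 = 560; DE = 14·10·20 = 2800; EF = 10·20·17 = 3400.
Length 3: A..C: k=1: 0+448+19·8·14=2576; k=2: 608+0+19·4·14=1672 → min 1672 | B..D: k=2: 0+560+8·4·10=880; k=3: 448+0+8·14·10=1568 → min 880 | C..E: k=3: 0+2800+4·14·20=3920; k=4: 560+0+4·10·20=1360 → min 1360 | D..F: k=4: 0+3400+14·10·17=5780; k=5: 2800+0+14·20·17=7560 → min 5780.
Length 4: A..D: k=1: 0+880+19·8·10=2400; k=2: 608+560+19·4·10=1928; k=3: 1672+0+19·14·10=4332 → min 1928 | B..E: k=2: 0+1360+8·4·20=2000; k=3: 448+2800+8·14·20=5488; k=4: 880+0+8·10·20=2480 → min 2000 | C..F: k=3: 0+5780+4·14·17=6732; k=4: 560+3400+4·10·17=4640; k=5: 1360+0+4·20·17=2720 → min 2720.
Length 5: A..E: k=1: 0+2000+19·8·20=5040; k=2: 608+1360+19·4·20=3488; k=3: 1672+2800+19·14·20=9792; k=4: 1928+0+19·10·20=5728 → min 3488 | B..F: k=2: 0+2720+8·4·17=3264; k=3: 448+5780+8·14·17=8132; k=4: 880+3400+8·10·17=5640; k=5: 2000+0+8·20·17=4720 → min 3264.
Top-level splits: k=1: (A..A)·(B..F) → 0+3264+19·8·17 = 5848; k=2: (A..B)·(C..F) → 608+2720+19·4·17 = 4620; k=3: (A..C)·(D..F) → 1672+5780+19·14·17 = 11974; k=4: (A..D)·(E..F) → 1928+3400+19·10·17 = 8558; k=5: (A..E)·(F..F) → 3488+0+19·20·17 = 9948.
Best split is after B, i.e. k = 2.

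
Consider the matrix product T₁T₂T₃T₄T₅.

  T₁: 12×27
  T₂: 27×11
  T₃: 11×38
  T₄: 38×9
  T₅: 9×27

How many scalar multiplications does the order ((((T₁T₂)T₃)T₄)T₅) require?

(T₁T₂): 12×27 by 27×11 → 12×11, cost 12·27·11 = 3564
((T₁T₂)T₃): 12×11 by 11×38 → 12×38, cost 12·11·38 = 5016; cumulative 8580
(((T₁T₂)T₃)T₄): 12×38 by 38×9 → 12×9, cost 12·38·9 = 4104; cumulative 12684
((((T₁T₂)T₃)T₄)T₅): 12×9 by 9×27 → 12×27, cost 12·9·27 = 2916; cumulative 15600
Total: 15600 scalar multiplications.

15600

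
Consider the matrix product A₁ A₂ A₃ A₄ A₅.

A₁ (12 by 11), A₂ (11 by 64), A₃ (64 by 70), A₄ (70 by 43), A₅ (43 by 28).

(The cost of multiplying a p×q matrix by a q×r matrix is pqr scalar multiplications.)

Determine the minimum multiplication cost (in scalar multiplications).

Adjacent pairs: A₁A₂ = 12·11·64 = 8448; A₂A₃ = 11·64·70 = 49280; A₃A₄ = 64·70·43 = 192640; A₄A₅ = 70·43·28 = 84280.
Length 3: A₁..A₃: k=1: 0+49280+12·11·70=58520; k=2: 8448+0+12·64·70=62208 → min 58520 | A₂..A₄: k=2: 0+192640+11·64·43=222912; k=3: 49280+0+11·70·43=82390 → min 82390 | A₃..A₅: k=3: 0+84280+64·70·28=209720; k=4: 192640+0+64·43·28=269696 → min 209720.
Length 4: A₁..A₄: k=1: 0+82390+12·11·43=88066; k=2: 8448+192640+12·64·43=234112; k=3: 58520+0+12·70·43=94640 → min 88066 | A₂..A₅: k=2: 0+209720+11·64·28=229432; k=3: 49280+84280+11·70·28=155120; k=4: 82390+0+11·43·28=95634 → min 95634.
Length 5: A₁..A₅: k=1: 0+95634+12·11·28=99330; k=2: 8448+209720+12·64·28=239672; k=3: 58520+84280+12·70·28=166320; k=4: 88066+0+12·43·28=102514 → min 99330.
Optimal order: (A₁ (((A₂ A₃) A₄) A₅)) with cost 99330.

99330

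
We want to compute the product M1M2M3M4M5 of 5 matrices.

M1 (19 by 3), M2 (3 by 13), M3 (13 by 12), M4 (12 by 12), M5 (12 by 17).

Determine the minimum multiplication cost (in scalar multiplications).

2481

Adjacent pairs: M1M2 = 19·3·13 = 741; M2M3 = 3·13·12 = 468; M3M4 = 13·12·12 = 1872; M4M5 = 12·12·17 = 2448.
Length 3: M1..M3: k=1: 0+468+19·3·12=1152; k=2: 741+0+19·13·12=3705 → min 1152 | M2..M4: k=2: 0+1872+3·13·12=2340; k=3: 468+0+3·12·12=900 → min 900 | M3..M5: k=3: 0+2448+13·12·17=5100; k=4: 1872+0+13·12·17=4524 → min 4524.
Length 4: M1..M4: k=1: 0+900+19·3·12=1584; k=2: 741+1872+19·13·12=5577; k=3: 1152+0+19·12·12=3888 → min 1584 | M2..M5: k=2: 0+4524+3·13·17=5187; k=3: 468+2448+3·12·17=3528; k=4: 900+0+3·12·17=1512 → min 1512.
Length 5: M1..M5: k=1: 0+1512+19·3·17=2481; k=2: 741+4524+19·13·17=9464; k=3: 1152+2448+19·12·17=7476; k=4: 1584+0+19·12·17=5460 → min 2481.
Optimal order: (M1(((M2M3)M4)M5)) with cost 2481.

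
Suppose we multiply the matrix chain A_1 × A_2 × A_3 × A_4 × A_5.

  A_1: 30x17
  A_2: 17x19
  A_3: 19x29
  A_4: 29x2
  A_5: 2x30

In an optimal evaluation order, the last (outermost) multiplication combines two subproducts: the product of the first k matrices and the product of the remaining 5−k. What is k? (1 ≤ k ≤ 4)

4

Adjacent pairs: A_1A_2 = 30·17·19 = 9690; A_2A_3 = 17·19·29 = 9367; A_3A_4 = 19·29·2 = 1102; A_4A_5 = 29·2·30 = 1740.
Length 3: A_1..A_3: k=1: 0+9367+30·17·29=24157; k=2: 9690+0+30·19·29=26220 → min 24157 | A_2..A_4: k=2: 0+1102+17·19·2=1748; k=3: 9367+0+17·29·2=10353 → min 1748 | A_3..A_5: k=3: 0+1740+19·29·30=18270; k=4: 1102+0+19·2·30=2242 → min 2242.
Length 4: A_1..A_4: k=1: 0+1748+30·17·2=2768; k=2: 9690+1102+30·19·2=11932; k=3: 24157+0+30·29·2=25897 → min 2768 | A_2..A_5: k=2: 0+2242+17·19·30=11932; k=3: 9367+1740+17·29·30=25897; k=4: 1748+0+17·2·30=2768 → min 2768.
Top-level splits: k=1: (A_1..A_1)·(A_2..A_5) → 0+2768+30·17·30 = 18068; k=2: (A_1..A_2)·(A_3..A_5) → 9690+2242+30·19·30 = 29032; k=3: (A_1..A_3)·(A_4..A_5) → 24157+1740+30·29·30 = 51997; k=4: (A_1..A_4)·(A_5..A_5) → 2768+0+30·2·30 = 4568.
Best split is after A_4, i.e. k = 4.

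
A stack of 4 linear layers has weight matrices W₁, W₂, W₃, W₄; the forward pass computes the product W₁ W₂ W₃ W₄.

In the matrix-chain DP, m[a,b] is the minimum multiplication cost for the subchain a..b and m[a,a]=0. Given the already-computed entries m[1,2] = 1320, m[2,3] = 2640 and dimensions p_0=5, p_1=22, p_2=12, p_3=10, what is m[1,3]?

m[1,3] = min over k∈[1,2] of m[1,k]+m[k+1,3]+p_{0}·p_k·p_{3}.
k=1: 0 + 2640 + 5·22·10 = 3740; k=2: 1320 + 0 + 5·12·10 = 1920.
Minimum: 1920 at k=2.

1920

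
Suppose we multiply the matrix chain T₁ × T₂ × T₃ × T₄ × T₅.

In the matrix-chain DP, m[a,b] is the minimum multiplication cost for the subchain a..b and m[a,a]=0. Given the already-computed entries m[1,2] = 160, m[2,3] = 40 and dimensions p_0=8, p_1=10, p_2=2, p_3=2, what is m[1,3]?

m[1,3] = min over k∈[1,2] of m[1,k]+m[k+1,3]+p_{0}·p_k·p_{3}.
k=1: 0 + 40 + 8·10·2 = 200; k=2: 160 + 0 + 8·2·2 = 192.
Minimum: 192 at k=2.

192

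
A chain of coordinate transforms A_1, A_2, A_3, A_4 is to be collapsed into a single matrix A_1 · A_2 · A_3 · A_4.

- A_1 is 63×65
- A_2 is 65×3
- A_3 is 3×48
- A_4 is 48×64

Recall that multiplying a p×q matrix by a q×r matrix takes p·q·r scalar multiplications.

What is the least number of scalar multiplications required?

33597

Adjacent pairs: A_1A_2 = 63·65·3 = 12285; A_2A_3 = 65·3·48 = 9360; A_3A_4 = 3·48·64 = 9216.
Length 3: A_1..A_3: k=1: 0+9360+63·65·48=205920; k=2: 12285+0+63·3·48=21357 → min 21357 | A_2..A_4: k=2: 0+9216+65·3·64=21696; k=3: 9360+0+65·48·64=209040 → min 21696.
Length 4: A_1..A_4: k=1: 0+21696+63·65·64=283776; k=2: 12285+9216+63·3·64=33597; k=3: 21357+0+63·48·64=214893 → min 33597.
Optimal order: ((A_1 · A_2) · (A_3 · A_4)) with cost 33597.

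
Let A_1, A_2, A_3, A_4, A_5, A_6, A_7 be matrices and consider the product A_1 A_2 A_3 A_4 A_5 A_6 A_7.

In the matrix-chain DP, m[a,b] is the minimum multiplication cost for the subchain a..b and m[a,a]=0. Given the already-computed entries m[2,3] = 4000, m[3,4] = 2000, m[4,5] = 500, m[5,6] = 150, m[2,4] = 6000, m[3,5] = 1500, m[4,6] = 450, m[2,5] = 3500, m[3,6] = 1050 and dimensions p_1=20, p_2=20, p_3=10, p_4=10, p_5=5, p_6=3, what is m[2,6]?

2250

m[2,6] = min over k∈[2,5] of m[2,k]+m[k+1,6]+p_{1}·p_k·p_{6}.
k=2: 0 + 1050 + 20·20·3 = 2250; k=3: 4000 + 450 + 20·10·3 = 5050; k=4: 6000 + 150 + 20·10·3 = 6750; k=5: 3500 + 0 + 20·5·3 = 3800.
Minimum: 2250 at k=2.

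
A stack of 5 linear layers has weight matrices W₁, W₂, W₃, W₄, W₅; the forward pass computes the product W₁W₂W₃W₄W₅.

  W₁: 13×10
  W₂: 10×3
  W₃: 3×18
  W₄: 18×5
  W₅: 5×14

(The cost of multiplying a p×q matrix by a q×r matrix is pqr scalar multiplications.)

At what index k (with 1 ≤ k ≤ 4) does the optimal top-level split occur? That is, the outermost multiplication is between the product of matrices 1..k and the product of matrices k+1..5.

Adjacent pairs: W₁W₂ = 13·10·3 = 390; W₂W₃ = 10·3·18 = 540; W₃W₄ = 3·18·5 = 270; W₄W₅ = 18·5·14 = 1260.
Length 3: W₁..W₃: k=1: 0+540+13·10·18=2880; k=2: 390+0+13·3·18=1092 → min 1092 | W₂..W₄: k=2: 0+270+10·3·5=420; k=3: 540+0+10·18·5=1440 → min 420 | W₃..W₅: k=3: 0+1260+3·18·14=2016; k=4: 270+0+3·5·14=480 → min 480.
Length 4: W₁..W₄: k=1: 0+420+13·10·5=1070; k=2: 390+270+13·3·5=855; k=3: 1092+0+13·18·5=2262 → min 855 | W₂..W₅: k=2: 0+480+10·3·14=900; k=3: 540+1260+10·18·14=4320; k=4: 420+0+10·5·14=1120 → min 900.
Top-level splits: k=1: (W₁..W₁)·(W₂..W₅) → 0+900+13·10·14 = 2720; k=2: (W₁..W₂)·(W₃..W₅) → 390+480+13·3·14 = 1416; k=3: (W₁..W₃)·(W₄..W₅) → 1092+1260+13·18·14 = 5628; k=4: (W₁..W₄)·(W₅..W₅) → 855+0+13·5·14 = 1765.
Best split is after W₂, i.e. k = 2.

2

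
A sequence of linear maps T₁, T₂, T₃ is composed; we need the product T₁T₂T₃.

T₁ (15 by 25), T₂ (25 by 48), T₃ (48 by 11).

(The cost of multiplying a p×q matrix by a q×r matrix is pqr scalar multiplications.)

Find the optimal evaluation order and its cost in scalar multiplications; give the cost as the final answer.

17325

(T₁(T₂T₃)): cost 17325.
((T₁T₂)T₃): cost 25920.
Optimal: (T₁(T₂T₃)) with cost 17325.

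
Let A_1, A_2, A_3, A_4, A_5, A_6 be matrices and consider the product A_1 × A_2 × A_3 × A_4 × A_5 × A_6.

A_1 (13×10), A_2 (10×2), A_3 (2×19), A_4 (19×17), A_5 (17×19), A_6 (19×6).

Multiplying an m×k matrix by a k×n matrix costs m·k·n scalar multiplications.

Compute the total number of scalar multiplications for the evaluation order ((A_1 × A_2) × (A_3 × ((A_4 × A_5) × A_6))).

8947

(A_1 × A_2): 13×10 by 10×2 → 13×2, cost 13·10·2 = 260
(A_4 × A_5): 19×17 by 17×19 → 19×19, cost 19·17·19 = 6137
((A_4 × A_5) × A_6): 19×19 by 19×6 → 19×6, cost 19·19·6 = 2166; cumulative 8303
(A_3 × ((A_4 × A_5) × A_6)): 2×19 by 19×6 → 2×6, cost 2·19·6 = 228; cumulative 8531
((A_1 × A_2) × (A_3 × ((A_4 × A_5) × A_6))): 13×2 by 2×6 → 13×6, cost 13·2·6 = 156; cumulative 8947
Total: 8947 scalar multiplications.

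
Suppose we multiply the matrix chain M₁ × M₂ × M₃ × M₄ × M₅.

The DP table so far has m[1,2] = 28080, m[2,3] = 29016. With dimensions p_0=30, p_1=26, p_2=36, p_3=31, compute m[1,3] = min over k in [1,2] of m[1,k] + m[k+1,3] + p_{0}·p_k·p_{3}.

m[1,3] = min over k∈[1,2] of m[1,k]+m[k+1,3]+p_{0}·p_k·p_{3}.
k=1: 0 + 29016 + 30·26·31 = 53196; k=2: 28080 + 0 + 30·36·31 = 61560.
Minimum: 53196 at k=1.

53196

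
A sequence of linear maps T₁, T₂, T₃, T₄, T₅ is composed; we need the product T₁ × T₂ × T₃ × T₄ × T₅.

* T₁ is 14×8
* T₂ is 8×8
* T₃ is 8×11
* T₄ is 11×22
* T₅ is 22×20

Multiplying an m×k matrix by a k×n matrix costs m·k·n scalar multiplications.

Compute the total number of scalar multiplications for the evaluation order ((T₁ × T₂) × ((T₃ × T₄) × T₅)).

8592

(T₁ × T₂): 14×8 by 8×8 → 14×8, cost 14·8·8 = 896
(T₃ × T₄): 8×11 by 11×22 → 8×22, cost 8·11·22 = 1936
((T₃ × T₄) × T₅): 8×22 by 22×20 → 8×20, cost 8·22·20 = 3520; cumulative 5456
((T₁ × T₂) × ((T₃ × T₄) × T₅)): 14×8 by 8×20 → 14×20, cost 14·8·20 = 2240; cumulative 8592
Total: 8592 scalar multiplications.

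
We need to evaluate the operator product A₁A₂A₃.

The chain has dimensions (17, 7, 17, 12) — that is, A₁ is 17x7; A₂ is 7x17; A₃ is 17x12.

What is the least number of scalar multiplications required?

Order (A₁(A₂A₃)): (A₂A₃): 7×17 by 17×12 → 7×12, cost 7·17·12 = 1428; (A₁(A₂A₃)): 17×7 by 7×12 → 17×12, cost 17·7·12 = 1428; cumulative 2856. Total 2856.
Order ((A₁A₂)A₃): (A₁A₂): 17×7 by 7×17 → 17×17, cost 17·7·17 = 2023; ((A₁A₂)A₃): 17×17 by 17×12 → 17×12, cost 17·17·12 = 3468; cumulative 5491. Total 5491.
Minimum: 2856.

2856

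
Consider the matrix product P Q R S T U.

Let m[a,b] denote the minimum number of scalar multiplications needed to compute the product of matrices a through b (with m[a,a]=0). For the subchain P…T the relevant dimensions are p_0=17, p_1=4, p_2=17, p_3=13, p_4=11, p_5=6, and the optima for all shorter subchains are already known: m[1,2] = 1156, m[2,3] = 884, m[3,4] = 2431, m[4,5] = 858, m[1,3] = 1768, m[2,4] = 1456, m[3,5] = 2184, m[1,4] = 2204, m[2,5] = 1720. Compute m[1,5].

2128

m[1,5] = min over k∈[1,4] of m[1,k]+m[k+1,5]+p_{0}·p_k·p_{5}.
k=1: 0 + 1720 + 17·4·6 = 2128; k=2: 1156 + 2184 + 17·17·6 = 5074; k=3: 1768 + 858 + 17·13·6 = 3952; k=4: 2204 + 0 + 17·11·6 = 3326.
Minimum: 2128 at k=1.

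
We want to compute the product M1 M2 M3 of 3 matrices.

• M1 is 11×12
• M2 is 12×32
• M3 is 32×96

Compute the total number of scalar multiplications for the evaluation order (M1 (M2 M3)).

(M2 M3): 12×32 by 32×96 → 12×96, cost 12·32·96 = 36864
(M1 (M2 M3)): 11×12 by 12×96 → 11×96, cost 11·12·96 = 12672; cumulative 49536
Total: 49536 scalar multiplications.

49536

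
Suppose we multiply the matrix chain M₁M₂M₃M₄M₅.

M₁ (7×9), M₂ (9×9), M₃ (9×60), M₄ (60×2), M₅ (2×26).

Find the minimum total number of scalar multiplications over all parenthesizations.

Adjacent pairs: M₁M₂ = 7·9·9 = 567; M₂M₃ = 9·9·60 = 4860; M₃M₄ = 9·60·2 = 1080; M₄M₅ = 60·2·26 = 3120.
Length 3: M₁..M₃: k=1: 0+4860+7·9·60=8640; k=2: 567+0+7·9·60=4347 → min 4347 | M₂..M₄: k=2: 0+1080+9·9·2=1242; k=3: 4860+0+9·60·2=5940 → min 1242 | M₃..M₅: k=3: 0+3120+9·60·26=17160; k=4: 1080+0+9·2·26=1548 → min 1548.
Length 4: M₁..M₄: k=1: 0+1242+7·9·2=1368; k=2: 567+1080+7·9·2=1773; k=3: 4347+0+7·60·2=5187 → min 1368 | M₂..M₅: k=2: 0+1548+9·9·26=3654; k=3: 4860+3120+9·60·26=22020; k=4: 1242+0+9·2·26=1710 → min 1710.
Length 5: M₁..M₅: k=1: 0+1710+7·9·26=3348; k=2: 567+1548+7·9·26=3753; k=3: 4347+3120+7·60·26=18387; k=4: 1368+0+7·2·26=1732 → min 1732.
Optimal order: ((M₁(M₂(M₃M₄)))M₅) with cost 1732.

1732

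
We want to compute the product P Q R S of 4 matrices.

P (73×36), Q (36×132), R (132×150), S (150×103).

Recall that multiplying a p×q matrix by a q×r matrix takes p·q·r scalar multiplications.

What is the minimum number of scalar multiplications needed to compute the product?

Adjacent pairs: PQ = 73·36·132 = 346896; QR = 36·132·150 = 712800; RS = 132·150·103 = 2039400.
Length 3: P..R: k=1: 0+712800+73·36·150=1107000; k=2: 346896+0+73·132·150=1792296 → min 1107000 | Q..S: k=2: 0+2039400+36·132·103=2528856; k=3: 712800+0+36·150·103=1269000 → min 1269000.
Length 4: P..S: k=1: 0+1269000+73·36·103=1539684; k=2: 346896+2039400+73·132·103=3378804; k=3: 1107000+0+73·150·103=2234850 → min 1539684.
Optimal order: (P ((Q R) S)) with cost 1539684.

1539684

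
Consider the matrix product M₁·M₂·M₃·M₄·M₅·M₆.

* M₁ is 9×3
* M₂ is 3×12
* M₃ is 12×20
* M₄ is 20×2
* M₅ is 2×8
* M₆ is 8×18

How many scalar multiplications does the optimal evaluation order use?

Adjacent pairs: M₁M₂ = 9·3·12 = 324; M₂M₃ = 3·12·20 = 720; M₃M₄ = 12·20·2 = 480; M₄M₅ = 20·2·8 = 320; M₅M₆ = 2·8·18 = 288.
Length 3: M₁..M₃: k=1: 0+720+9·3·20=1260; k=2: 324+0+9·12·20=2484 → min 1260 | M₂..M₄: k=2: 0+480+3·12·2=552; k=3: 720+0+3·20·2=840 → min 552 | M₃..M₅: k=3: 0+320+12·20·8=2240; k=4: 480+0+12·2·8=672 → min 672 | M₄..M₆: k=4: 0+288+20·2·18=1008; k=5: 320+0+20·8·18=3200 → min 1008.
Length 4: M₁..M₄: k=1: 0+552+9·3·2=606; k=2: 324+480+9·12·2=1020; k=3: 1260+0+9·20·2=1620 → min 606 | M₂..M₅: k=2: 0+672+3·12·8=960; k=3: 720+320+3·20·8=1520; k=4: 552+0+3·2·8=600 → min 600 | M₃..M₆: k=3: 0+1008+12·20·18=5328; k=4: 480+288+12·2·18=1200; k=5: 672+0+12·8·18=2400 → min 1200.
Length 5: M₁..M₅: k=1: 0+600+9·3·8=816; k=2: 324+672+9·12·8=1860; k=3: 1260+320+9·20·8=3020; k=4: 606+0+9·2·8=750 → min 750 | M₂..M₆: k=2: 0+1200+3·12·18=1848; k=3: 720+1008+3·20·18=2808; k=4: 552+288+3·2·18=948; k=5: 600+0+3·8·18=1032 → min 948.
Length 6: M₁..M₆: k=1: 0+948+9·3·18=1434; k=2: 324+1200+9·12·18=3468; k=3: 1260+1008+9·20·18=5508; k=4: 606+288+9·2·18=1218; k=5: 750+0+9·8·18=2046 → min 1218.
Optimal order: ((M₁·(M₂·(M₃·M₄)))·(M₅·M₆)) with cost 1218.

1218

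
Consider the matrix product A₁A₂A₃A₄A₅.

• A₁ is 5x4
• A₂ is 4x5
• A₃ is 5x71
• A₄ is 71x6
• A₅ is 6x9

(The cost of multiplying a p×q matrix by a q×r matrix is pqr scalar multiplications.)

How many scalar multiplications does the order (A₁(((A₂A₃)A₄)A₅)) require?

3520

(A₂A₃): 4×5 by 5×71 → 4×71, cost 4·5·71 = 1420
((A₂A₃)A₄): 4×71 by 71×6 → 4×6, cost 4·71·6 = 1704; cumulative 3124
(((A₂A₃)A₄)A₅): 4×6 by 6×9 → 4×9, cost 4·6·9 = 216; cumulative 3340
(A₁(((A₂A₃)A₄)A₅)): 5×4 by 4×9 → 5×9, cost 5·4·9 = 180; cumulative 3520
Total: 3520 scalar multiplications.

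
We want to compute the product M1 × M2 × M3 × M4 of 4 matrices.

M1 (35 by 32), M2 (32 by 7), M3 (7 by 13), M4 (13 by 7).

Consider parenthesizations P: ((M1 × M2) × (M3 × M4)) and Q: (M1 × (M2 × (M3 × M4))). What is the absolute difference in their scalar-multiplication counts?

Order P = ((M1 × M2) × (M3 × M4)): (M1 × M2): 35×32 by 32×7 → 35×7, cost 35·32·7 = 7840; (M3 × M4): 7×13 by 13×7 → 7×7, cost 7·13·7 = 637; ((M1 × M2) × (M3 × M4)): 35×7 by 7×7 → 35×7, cost 35·7·7 = 1715; cumulative 10192. Total 10192.
Order Q = (M1 × (M2 × (M3 × M4))): (M3 × M4): 7×13 by 13×7 → 7×7, cost 7·13·7 = 637; (M2 × (M3 × M4)): 32×7 by 7×7 → 32×7, cost 32·7·7 = 1568; cumulative 2205; (M1 × (M2 × (M3 × M4))): 35×32 by 32×7 → 35×7, cost 35·32·7 = 7840; cumulative 10045. Total 10045.
Difference: |10192 − 10045| = 147.

147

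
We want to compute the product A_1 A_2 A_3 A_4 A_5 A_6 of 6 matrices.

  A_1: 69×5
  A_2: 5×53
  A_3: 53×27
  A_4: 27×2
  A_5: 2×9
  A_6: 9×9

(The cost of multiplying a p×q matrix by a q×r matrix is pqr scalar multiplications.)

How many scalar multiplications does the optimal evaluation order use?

Adjacent pairs: A_1A_2 = 69·5·53 = 18285; A_2A_3 = 5·53·27 = 7155; A_3A_4 = 53·27·2 = 2862; A_4A_5 = 27·2·9 = 486; A_5A_6 = 2·9·9 = 162.
Length 3: A_1..A_3: k=1: 0+7155+69·5·27=16470; k=2: 18285+0+69·53·27=117024 → min 16470 | A_2..A_4: k=2: 0+2862+5·53·2=3392; k=3: 7155+0+5·27·2=7425 → min 3392 | A_3..A_5: k=3: 0+486+53·27·9=13365; k=4: 2862+0+53·2·9=3816 → min 3816 | A_4..A_6: k=4: 0+162+27·2·9=648; k=5: 486+0+27·9·9=2673 → min 648.
Length 4: A_1..A_4: k=1: 0+3392+69·5·2=4082; k=2: 18285+2862+69·53·2=28461; k=3: 16470+0+69·27·2=20196 → min 4082 | A_2..A_5: k=2: 0+3816+5·53·9=6201; k=3: 7155+486+5·27·9=8856; k=4: 3392+0+5·2·9=3482 → min 3482 | A_3..A_6: k=3: 0+648+53·27·9=13527; k=4: 2862+162+53·2·9=3978; k=5: 3816+0+53·9·9=8109 → min 3978.
Length 5: A_1..A_5: k=1: 0+3482+69·5·9=6587; k=2: 18285+3816+69·53·9=55014; k=3: 16470+486+69·27·9=33723; k=4: 4082+0+69·2·9=5324 → min 5324 | A_2..A_6: k=2: 0+3978+5·53·9=6363; k=3: 7155+648+5·27·9=9018; k=4: 3392+162+5·2·9=3644; k=5: 3482+0+5·9·9=3887 → min 3644.
Length 6: A_1..A_6: k=1: 0+3644+69·5·9=6749; k=2: 18285+3978+69·53·9=55176; k=3: 16470+648+69·27·9=33885; k=4: 4082+162+69·2·9=5486; k=5: 5324+0+69·9·9=10913 → min 5486.
Optimal order: ((A_1 (A_2 (A_3 A_4))) (A_5 A_6)) with cost 5486.

5486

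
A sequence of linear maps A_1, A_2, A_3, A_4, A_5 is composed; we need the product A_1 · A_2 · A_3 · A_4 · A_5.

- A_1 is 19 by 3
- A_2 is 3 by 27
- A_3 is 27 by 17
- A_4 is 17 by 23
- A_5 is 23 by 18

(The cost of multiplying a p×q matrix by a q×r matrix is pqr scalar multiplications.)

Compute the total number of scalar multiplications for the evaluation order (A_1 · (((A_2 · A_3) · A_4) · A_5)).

(A_2 · A_3): 3×27 by 27×17 → 3×17, cost 3·27·17 = 1377
((A_2 · A_3) · A_4): 3×17 by 17×23 → 3×23, cost 3·17·23 = 1173; cumulative 2550
(((A_2 · A_3) · A_4) · A_5): 3×23 by 23×18 → 3×18, cost 3·23·18 = 1242; cumulative 3792
(A_1 · (((A_2 · A_3) · A_4) · A_5)): 19×3 by 3×18 → 19×18, cost 19·3·18 = 1026; cumulative 4818
Total: 4818 scalar multiplications.

4818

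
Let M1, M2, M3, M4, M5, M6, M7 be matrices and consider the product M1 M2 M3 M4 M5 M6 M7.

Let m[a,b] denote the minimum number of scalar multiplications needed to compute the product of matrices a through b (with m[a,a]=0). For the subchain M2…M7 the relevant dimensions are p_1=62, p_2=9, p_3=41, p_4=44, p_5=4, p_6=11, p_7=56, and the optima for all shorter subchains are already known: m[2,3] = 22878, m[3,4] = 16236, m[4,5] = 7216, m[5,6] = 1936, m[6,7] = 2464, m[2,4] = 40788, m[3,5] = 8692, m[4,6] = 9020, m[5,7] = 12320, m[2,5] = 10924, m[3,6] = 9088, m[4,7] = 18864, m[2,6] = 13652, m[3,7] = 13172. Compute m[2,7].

m[2,7] = min over k∈[2,6] of m[2,k]+m[k+1,7]+p_{1}·p_k·p_{7}.
k=2: 0 + 13172 + 62·9·56 = 44420; k=3: 22878 + 18864 + 62·41·56 = 184094; k=4: 40788 + 12320 + 62·44·56 = 205876; k=5: 10924 + 2464 + 62·4·56 = 27276; k=6: 13652 + 0 + 62·11·56 = 51844.
Minimum: 27276 at k=5.

27276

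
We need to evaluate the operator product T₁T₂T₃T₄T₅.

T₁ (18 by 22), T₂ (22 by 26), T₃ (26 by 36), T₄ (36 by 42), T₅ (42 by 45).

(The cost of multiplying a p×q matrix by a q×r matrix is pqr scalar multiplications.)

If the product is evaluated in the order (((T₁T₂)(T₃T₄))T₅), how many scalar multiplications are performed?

103284

(T₁T₂): 18×22 by 22×26 → 18×26, cost 18·22·26 = 10296
(T₃T₄): 26×36 by 36×42 → 26×42, cost 26·36·42 = 39312
((T₁T₂)(T₃T₄)): 18×26 by 26×42 → 18×42, cost 18·26·42 = 19656; cumulative 69264
(((T₁T₂)(T₃T₄))T₅): 18×42 by 42×45 → 18×45, cost 18·42·45 = 34020; cumulative 103284
Total: 103284 scalar multiplications.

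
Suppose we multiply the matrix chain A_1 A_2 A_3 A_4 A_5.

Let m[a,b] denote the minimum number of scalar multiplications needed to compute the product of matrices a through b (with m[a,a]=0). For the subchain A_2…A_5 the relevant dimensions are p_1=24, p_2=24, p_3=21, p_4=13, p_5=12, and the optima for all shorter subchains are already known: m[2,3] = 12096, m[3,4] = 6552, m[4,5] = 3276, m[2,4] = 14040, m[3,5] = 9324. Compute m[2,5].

16236

m[2,5] = min over k∈[2,4] of m[2,k]+m[k+1,5]+p_{1}·p_k·p_{5}.
k=2: 0 + 9324 + 24·24·12 = 16236; k=3: 12096 + 3276 + 24·21·12 = 21420; k=4: 14040 + 0 + 24·13·12 = 17784.
Minimum: 16236 at k=2.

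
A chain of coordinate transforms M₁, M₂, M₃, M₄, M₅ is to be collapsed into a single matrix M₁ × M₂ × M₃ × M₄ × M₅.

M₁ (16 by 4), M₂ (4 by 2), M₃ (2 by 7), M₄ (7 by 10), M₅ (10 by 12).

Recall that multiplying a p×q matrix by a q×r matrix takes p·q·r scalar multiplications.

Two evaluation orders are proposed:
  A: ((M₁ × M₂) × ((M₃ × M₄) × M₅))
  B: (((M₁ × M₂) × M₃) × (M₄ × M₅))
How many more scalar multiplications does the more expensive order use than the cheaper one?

1644

Order A = ((M₁ × M₂) × ((M₃ × M₄) × M₅)): (M₁ × M₂): 16×4 by 4×2 → 16×2, cost 16·4·2 = 128; (M₃ × M₄): 2×7 by 7×10 → 2×10, cost 2·7·10 = 140; ((M₃ × M₄) × M₅): 2×10 by 10×12 → 2×12, cost 2·10·12 = 240; cumulative 380; ((M₁ × M₂) × ((M₃ × M₄) × M₅)): 16×2 by 2×12 → 16×12, cost 16·2·12 = 384; cumulative 892. Total 892.
Order B = (((M₁ × M₂) × M₃) × (M₄ × M₅)): (M₁ × M₂): 16×4 by 4×2 → 16×2, cost 16·4·2 = 128; ((M₁ × M₂) × M₃): 16×2 by 2×7 → 16×7, cost 16·2·7 = 224; cumulative 352; (M₄ × M₅): 7×10 by 10×12 → 7×12, cost 7·10·12 = 840; (((M₁ × M₂) × M₃) × (M₄ × M₅)): 16×7 by 7×12 → 16×12, cost 16·7·12 = 1344; cumulative 2536. Total 2536.
Difference: |892 − 2536| = 1644.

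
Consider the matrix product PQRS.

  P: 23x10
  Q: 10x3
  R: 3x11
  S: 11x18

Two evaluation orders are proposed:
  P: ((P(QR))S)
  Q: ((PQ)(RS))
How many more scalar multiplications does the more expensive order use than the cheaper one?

4888

Order P = ((P(QR))S): (QR): 10×3 by 3×11 → 10×11, cost 10·3·11 = 330; (P(QR)): 23×10 by 10×11 → 23×11, cost 23·10·11 = 2530; cumulative 2860; ((P(QR))S): 23×11 by 11×18 → 23×18, cost 23·11·18 = 4554; cumulative 7414. Total 7414.
Order Q = ((PQ)(RS)): (PQ): 23×10 by 10×3 → 23×3, cost 23·10·3 = 690; (RS): 3×11 by 11×18 → 3×18, cost 3·11·18 = 594; ((PQ)(RS)): 23×3 by 3×18 → 23×18, cost 23·3·18 = 1242; cumulative 2526. Total 2526.
Difference: |7414 − 2526| = 4888.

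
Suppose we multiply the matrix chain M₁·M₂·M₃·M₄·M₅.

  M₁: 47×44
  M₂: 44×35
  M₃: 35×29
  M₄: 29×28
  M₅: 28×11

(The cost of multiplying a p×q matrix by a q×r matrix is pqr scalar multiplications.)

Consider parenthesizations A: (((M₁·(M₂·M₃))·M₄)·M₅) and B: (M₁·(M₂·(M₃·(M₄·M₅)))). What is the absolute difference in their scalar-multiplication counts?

97487

Order A = (((M₁·(M₂·M₃))·M₄)·M₅): (M₂·M₃): 44×35 by 35×29 → 44×29, cost 44·35·29 = 44660; (M₁·(M₂·M₃)): 47×44 by 44×29 → 47×29, cost 47·44·29 = 59972; cumulative 104632; ((M₁·(M₂·M₃))·M₄): 47×29 by 29×28 → 47×28, cost 47·29·28 = 38164; cumulative 142796; (((M₁·(M₂·M₃))·M₄)·M₅): 47×28 by 28×11 → 47×11, cost 47·28·11 = 14476; cumulative 157272. Total 157272.
Order B = (M₁·(M₂·(M₃·(M₄·M₅)))): (M₄·M₅): 29×28 by 28×11 → 29×11, cost 29·28·11 = 8932; (M₃·(M₄·M₅)): 35×29 by 29×11 → 35×11, cost 35·29·11 = 11165; cumulative 20097; (M₂·(M₃·(M₄·M₅))): 44×35 by 35×11 → 44×11, cost 44·35·11 = 16940; cumulative 37037; (M₁·(M₂·(M₃·(M₄·M₅)))): 47×44 by 44×11 → 47×11, cost 47·44·11 = 22748; cumulative 59785. Total 59785.
Difference: |157272 − 59785| = 97487.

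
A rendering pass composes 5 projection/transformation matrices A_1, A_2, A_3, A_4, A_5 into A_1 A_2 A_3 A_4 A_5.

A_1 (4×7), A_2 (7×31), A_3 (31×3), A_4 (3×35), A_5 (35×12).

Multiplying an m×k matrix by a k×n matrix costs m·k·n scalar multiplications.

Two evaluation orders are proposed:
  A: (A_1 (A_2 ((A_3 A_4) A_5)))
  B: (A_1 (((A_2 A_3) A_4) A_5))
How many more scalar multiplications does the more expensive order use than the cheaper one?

14553

Order A = (A_1 (A_2 ((A_3 A_4) A_5))): (A_3 A_4): 31×3 by 3×35 → 31×35, cost 31·3·35 = 3255; ((A_3 A_4) A_5): 31×35 by 35×12 → 31×12, cost 31·35·12 = 13020; cumulative 16275; (A_2 ((A_3 A_4) A_5)): 7×31 by 31×12 → 7×12, cost 7·31·12 = 2604; cumulative 18879; (A_1 (A_2 ((A_3 A_4) A_5))): 4×7 by 7×12 → 4×12, cost 4·7·12 = 336; cumulative 19215. Total 19215.
Order B = (A_1 (((A_2 A_3) A_4) A_5)): (A_2 A_3): 7×31 by 31×3 → 7×3, cost 7·31·3 = 651; ((A_2 A_3) A_4): 7×3 by 3×35 → 7×35, cost 7·3·35 = 735; cumulative 1386; (((A_2 A_3) A_4) A_5): 7×35 by 35×12 → 7×12, cost 7·35·12 = 2940; cumulative 4326; (A_1 (((A_2 A_3) A_4) A_5)): 4×7 by 7×12 → 4×12, cost 4·7·12 = 336; cumulative 4662. Total 4662.
Difference: |19215 − 4662| = 14553.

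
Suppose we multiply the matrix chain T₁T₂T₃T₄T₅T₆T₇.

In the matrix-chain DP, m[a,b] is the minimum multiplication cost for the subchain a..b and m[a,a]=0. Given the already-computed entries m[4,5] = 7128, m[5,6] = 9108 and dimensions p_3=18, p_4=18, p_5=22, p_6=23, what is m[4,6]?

16236

m[4,6] = min over k∈[4,5] of m[4,k]+m[k+1,6]+p_{3}·p_k·p_{6}.
k=4: 0 + 9108 + 18·18·23 = 16560; k=5: 7128 + 0 + 18·22·23 = 16236.
Minimum: 16236 at k=5.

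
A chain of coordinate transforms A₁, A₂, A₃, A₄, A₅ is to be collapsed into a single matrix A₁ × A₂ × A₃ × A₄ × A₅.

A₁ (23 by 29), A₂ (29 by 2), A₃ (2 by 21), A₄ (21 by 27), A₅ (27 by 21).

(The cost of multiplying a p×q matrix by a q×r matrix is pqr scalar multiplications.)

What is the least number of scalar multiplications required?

4568

Adjacent pairs: A₁A₂ = 23·29·2 = 1334; A₂A₃ = 29·2·21 = 1218; A₃A₄ = 2·21·27 = 1134; A₄A₅ = 21·27·21 = 11907.
Length 3: A₁..A₃: k=1: 0+1218+23·29·21=15225; k=2: 1334+0+23·2·21=2300 → min 2300 | A₂..A₄: k=2: 0+1134+29·2·27=2700; k=3: 1218+0+29·21·27=17661 → min 2700 | A₃..A₅: k=3: 0+11907+2·21·21=12789; k=4: 1134+0+2·27·21=2268 → min 2268.
Length 4: A₁..A₄: k=1: 0+2700+23·29·27=20709; k=2: 1334+1134+23·2·27=3710; k=3: 2300+0+23·21·27=15341 → min 3710 | A₂..A₅: k=2: 0+2268+29·2·21=3486; k=3: 1218+11907+29·21·21=25914; k=4: 2700+0+29·27·21=19143 → min 3486.
Length 5: A₁..A₅: k=1: 0+3486+23·29·21=17493; k=2: 1334+2268+23·2·21=4568; k=3: 2300+11907+23·21·21=24350; k=4: 3710+0+23·27·21=16751 → min 4568.
Optimal order: ((A₁ × A₂) × ((A₃ × A₄) × A₅)) with cost 4568.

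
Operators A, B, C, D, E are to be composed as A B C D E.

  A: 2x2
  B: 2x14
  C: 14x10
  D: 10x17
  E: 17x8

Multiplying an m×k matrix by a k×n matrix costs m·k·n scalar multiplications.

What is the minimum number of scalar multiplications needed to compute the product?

Adjacent pairs: AB = 2·2·14 = 56; BC = 2·14·10 = 280; CD = 14·10·17 = 2380; DE = 10·17·8 = 1360.
Length 3: A..C: k=1: 0+280+2·2·10=320; k=2: 56+0+2·14·10=336 → min 320 | B..D: k=2: 0+2380+2·14·17=2856; k=3: 280+0+2·10·17=620 → min 620 | C..E: k=3: 0+1360+14·10·8=2480; k=4: 2380+0+14·17·8=4284 → min 2480.
Length 4: A..D: k=1: 0+620+2·2·17=688; k=2: 56+2380+2·14·17=2912; k=3: 320+0+2·10·17=660 → min 660 | B..E: k=2: 0+2480+2·14·8=2704; k=3: 280+1360+2·10·8=1800; k=4: 620+0+2·17·8=892 → min 892.
Length 5: A..E: k=1: 0+892+2·2·8=924; k=2: 56+2480+2·14·8=2760; k=3: 320+1360+2·10·8=1840; k=4: 660+0+2·17·8=932 → min 924.
Optimal order: (A (((B C) D) E)) with cost 924.

924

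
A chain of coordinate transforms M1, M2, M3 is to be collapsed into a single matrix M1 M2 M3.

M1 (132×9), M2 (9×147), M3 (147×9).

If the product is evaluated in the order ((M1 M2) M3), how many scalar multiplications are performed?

(M1 M2): 132×9 by 9×147 → 132×147, cost 132·9·147 = 174636
((M1 M2) M3): 132×147 by 147×9 → 132×9, cost 132·147·9 = 174636; cumulative 349272
Total: 349272 scalar multiplications.

349272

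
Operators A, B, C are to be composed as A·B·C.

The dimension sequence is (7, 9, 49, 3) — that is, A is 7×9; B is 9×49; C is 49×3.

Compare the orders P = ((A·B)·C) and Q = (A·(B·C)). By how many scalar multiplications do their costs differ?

Order P = ((A·B)·C): (A·B): 7×9 by 9×49 → 7×49, cost 7·9·49 = 3087; ((A·B)·C): 7×49 by 49×3 → 7×3, cost 7·49·3 = 1029; cumulative 4116. Total 4116.
Order Q = (A·(B·C)): (B·C): 9×49 by 49×3 → 9×3, cost 9·49·3 = 1323; (A·(B·C)): 7×9 by 9×3 → 7×3, cost 7·9·3 = 189; cumulative 1512. Total 1512.
Difference: |4116 − 1512| = 2604.

2604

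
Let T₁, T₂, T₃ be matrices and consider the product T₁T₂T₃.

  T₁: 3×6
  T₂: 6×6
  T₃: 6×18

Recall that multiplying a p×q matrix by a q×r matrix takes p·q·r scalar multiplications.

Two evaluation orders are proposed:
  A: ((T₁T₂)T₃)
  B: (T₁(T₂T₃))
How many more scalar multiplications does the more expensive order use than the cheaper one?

540

Order A = ((T₁T₂)T₃): (T₁T₂): 3×6 by 6×6 → 3×6, cost 3·6·6 = 108; ((T₁T₂)T₃): 3×6 by 6×18 → 3×18, cost 3·6·18 = 324; cumulative 432. Total 432.
Order B = (T₁(T₂T₃)): (T₂T₃): 6×6 by 6×18 → 6×18, cost 6·6·18 = 648; (T₁(T₂T₃)): 3×6 by 6×18 → 3×18, cost 3·6·18 = 324; cumulative 972. Total 972.
Difference: |432 − 972| = 540.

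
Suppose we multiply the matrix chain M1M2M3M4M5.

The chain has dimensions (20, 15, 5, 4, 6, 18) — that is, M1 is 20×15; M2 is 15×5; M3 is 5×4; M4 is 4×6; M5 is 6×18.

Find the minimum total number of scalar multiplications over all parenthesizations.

Adjacent pairs: M1M2 = 20·15·5 = 1500; M2M3 = 15·5·4 = 300; M3M4 = 5·4·6 = 120; M4M5 = 4·6·18 = 432.
Length 3: M1..M3: k=1: 0+300+20·15·4=1500; k=2: 1500+0+20·5·4=1900 → min 1500 | M2..M4: k=2: 0+120+15·5·6=570; k=3: 300+0+15·4·6=660 → min 570 | M3..M5: k=3: 0+432+5·4·18=792; k=4: 120+0+5·6·18=660 → min 660.
Length 4: M1..M4: k=1: 0+570+20·15·6=2370; k=2: 1500+120+20·5·6=2220; k=3: 1500+0+20·4·6=1980 → min 1980 | M2..M5: k=2: 0+660+15·5·18=2010; k=3: 300+432+15·4·18=1812; k=4: 570+0+15·6·18=2190 → min 1812.
Length 5: M1..M5: k=1: 0+1812+20·15·18=7212; k=2: 1500+660+20·5·18=3960; k=3: 1500+432+20·4·18=3372; k=4: 1980+0+20·6·18=4140 → min 3372.
Optimal order: ((M1(M2M3))(M4M5)) with cost 3372.

3372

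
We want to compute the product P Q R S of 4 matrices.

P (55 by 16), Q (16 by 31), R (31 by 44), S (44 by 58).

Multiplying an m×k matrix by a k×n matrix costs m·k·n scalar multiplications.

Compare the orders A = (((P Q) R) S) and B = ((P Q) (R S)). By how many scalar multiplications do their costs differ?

Order A = (((P Q) R) S): (P Q): 55×16 by 16×31 → 55×31, cost 55·16·31 = 27280; ((P Q) R): 55×31 by 31×44 → 55×44, cost 55·31·44 = 75020; cumulative 102300; (((P Q) R) S): 55×44 by 44×58 → 55×58, cost 55·44·58 = 140360; cumulative 242660. Total 242660.
Order B = ((P Q) (R S)): (P Q): 55×16 by 16×31 → 55×31, cost 55·16·31 = 27280; (R S): 31×44 by 44×58 → 31×58, cost 31·44·58 = 79112; ((P Q) (R S)): 55×31 by 31×58 → 55×58, cost 55·31·58 = 98890; cumulative 205282. Total 205282.
Difference: |242660 − 205282| = 37378.

37378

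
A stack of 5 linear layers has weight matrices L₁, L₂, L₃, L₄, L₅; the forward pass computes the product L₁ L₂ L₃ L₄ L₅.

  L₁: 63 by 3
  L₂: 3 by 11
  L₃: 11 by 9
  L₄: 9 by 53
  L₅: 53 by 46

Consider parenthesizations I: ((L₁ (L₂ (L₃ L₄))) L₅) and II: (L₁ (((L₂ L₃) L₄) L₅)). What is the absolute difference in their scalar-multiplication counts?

152871

Order I = ((L₁ (L₂ (L₃ L₄))) L₅): (L₃ L₄): 11×9 by 9×53 → 11×53, cost 11·9·53 = 5247; (L₂ (L₃ L₄)): 3×11 by 11×53 → 3×53, cost 3·11·53 = 1749; cumulative 6996; (L₁ (L₂ (L₃ L₄))): 63×3 by 3×53 → 63×53, cost 63·3·53 = 10017; cumulative 17013; ((L₁ (L₂ (L₃ L₄))) L₅): 63×53 by 53×46 → 63×46, cost 63·53·46 = 153594; cumulative 170607. Total 170607.
Order II = (L₁ (((L₂ L₃) L₄) L₅)): (L₂ L₃): 3×11 by 11×9 → 3×9, cost 3·11·9 = 297; ((L₂ L₃) L₄): 3×9 by 9×53 → 3×53, cost 3·9·53 = 1431; cumulative 1728; (((L₂ L₃) L₄) L₅): 3×53 by 53×46 → 3×46, cost 3·53·46 = 7314; cumulative 9042; (L₁ (((L₂ L₃) L₄) L₅)): 63×3 by 3×46 → 63×46, cost 63·3·46 = 8694; cumulative 17736. Total 17736.
Difference: |170607 − 17736| = 152871.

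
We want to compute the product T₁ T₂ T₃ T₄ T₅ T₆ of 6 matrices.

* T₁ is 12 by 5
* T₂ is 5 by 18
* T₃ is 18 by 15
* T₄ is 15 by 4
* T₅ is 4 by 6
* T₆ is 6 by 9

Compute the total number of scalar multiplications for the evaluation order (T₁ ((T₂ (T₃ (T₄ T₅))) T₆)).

3330

(T₄ T₅): 15×4 by 4×6 → 15×6, cost 15·4·6 = 360
(T₃ (T₄ T₅)): 18×15 by 15×6 → 18×6, cost 18·15·6 = 1620; cumulative 1980
(T₂ (T₃ (T₄ T₅))): 5×18 by 18×6 → 5×6, cost 5·18·6 = 540; cumulative 2520
((T₂ (T₃ (T₄ T₅))) T₆): 5×6 by 6×9 → 5×9, cost 5·6·9 = 270; cumulative 2790
(T₁ ((T₂ (T₃ (T₄ T₅))) T₆)): 12×5 by 5×9 → 12×9, cost 12·5·9 = 540; cumulative 3330
Total: 3330 scalar multiplications.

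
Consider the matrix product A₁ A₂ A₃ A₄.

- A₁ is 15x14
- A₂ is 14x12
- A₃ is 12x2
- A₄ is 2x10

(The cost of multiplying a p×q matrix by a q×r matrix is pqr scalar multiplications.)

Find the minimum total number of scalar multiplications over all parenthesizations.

1056

Adjacent pairs: A₁A₂ = 15·14·12 = 2520; A₂A₃ = 14·12·2 = 336; A₃A₄ = 12·2·10 = 240.
Length 3: A₁..A₃: k=1: 0+336+15·14·2=756; k=2: 2520+0+15·12·2=2880 → min 756 | A₂..A₄: k=2: 0+240+14·12·10=1920; k=3: 336+0+14·2·10=616 → min 616.
Length 4: A₁..A₄: k=1: 0+616+15·14·10=2716; k=2: 2520+240+15·12·10=4560; k=3: 756+0+15·2·10=1056 → min 1056.
Optimal order: ((A₁ (A₂ A₃)) A₄) with cost 1056.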